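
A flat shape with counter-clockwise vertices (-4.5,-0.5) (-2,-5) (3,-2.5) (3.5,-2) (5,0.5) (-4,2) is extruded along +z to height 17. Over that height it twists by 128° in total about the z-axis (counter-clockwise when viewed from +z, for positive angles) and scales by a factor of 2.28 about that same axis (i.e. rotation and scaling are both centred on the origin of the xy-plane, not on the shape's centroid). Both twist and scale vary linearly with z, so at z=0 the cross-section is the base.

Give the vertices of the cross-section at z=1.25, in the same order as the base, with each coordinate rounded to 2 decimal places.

Cross-section at z=1.25: (-4.77,-1.34) (-1.26,-5.75) (3.69,-2.16) (4.14,-1.53) (5.31,1.43) (-4.68,1.44)

t = z/height = 1.25/17 = 0.0735294
s = 1 + (scale-1)·z/height = 1 + (2.28-1)·1.25/17 = 1.094118
θ = twist·z/height = 128°·1.25/17 = 9.4118° = 0.164266 rad
cos θ = 0.986539, sin θ = 0.163529 (intermediates below are computed at full precision and shown rounded to 5 d.p.)
v1: (-4.5,-0.5) → rotate → (-4.35766,-1.22915) → ×s → (-4.76779,-1.34483) → (-4.77,-1.34)
v2: (-2,-5) → rotate → (-1.15543,-5.25975) → ×s → (-1.26418,-5.75479) → (-1.26,-5.75)
v3: (3,-2.5) → rotate → (3.36844,-1.97576) → ×s → (3.68547,-2.16171) → (3.69,-2.16)
v4: (3.5,-2) → rotate → (3.77994,-1.40073) → ×s → (4.13570,-1.53256) → (4.14,-1.53)
v5: (5,0.5) → rotate → (4.85093,1.31091) → ×s → (5.30749,1.43429) → (5.31,1.43)
v6: (-4,2) → rotate → (-4.27321,1.31896) → ×s → (-4.67540,1.44310) → (-4.68,1.44)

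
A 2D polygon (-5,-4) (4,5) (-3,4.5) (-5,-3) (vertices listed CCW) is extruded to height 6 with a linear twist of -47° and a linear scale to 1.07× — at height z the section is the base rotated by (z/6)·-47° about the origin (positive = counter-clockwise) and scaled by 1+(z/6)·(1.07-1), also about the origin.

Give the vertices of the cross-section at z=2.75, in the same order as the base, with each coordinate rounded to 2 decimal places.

t = z/height = 2.75/6 = 0.458333
s = 1 + (scale-1)·z/height = 1 + (1.07-1)·2.75/6 = 1.032083
θ = twist·z/height = -47°·2.75/6 = -21.5417° = -0.375973 rad
cos θ = 0.930151, sin θ = -0.367178 (intermediates below are computed at full precision and shown rounded to 5 d.p.)
v1: (-5,-4) → rotate → (-6.11946,-1.88471) → ×s → (-6.31580,-1.94518) → (-6.32,-1.95)
v2: (4,5) → rotate → (5.55649,3.18204) → ×s → (5.73476,3.28413) → (5.73,3.28)
v3: (-3,4.5) → rotate → (-1.13815,5.28721) → ×s → (-1.17467,5.45684) → (-1.17,5.46)
v4: (-5,-3) → rotate → (-5.75229,-0.95456) → ×s → (-5.93684,-0.98519) → (-5.94,-0.99)

Cross-section at z=2.75: (-6.32,-1.95) (5.73,3.28) (-1.17,5.46) (-5.94,-0.99)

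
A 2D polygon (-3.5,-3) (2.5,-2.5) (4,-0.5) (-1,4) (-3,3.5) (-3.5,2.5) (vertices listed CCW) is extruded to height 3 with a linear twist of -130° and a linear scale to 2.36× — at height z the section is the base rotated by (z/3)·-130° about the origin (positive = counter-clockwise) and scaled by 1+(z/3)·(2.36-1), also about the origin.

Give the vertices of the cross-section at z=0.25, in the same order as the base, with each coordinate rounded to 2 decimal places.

Cross-section at z=0.25: (-4.45,-2.55) (2.21,-3.26) (4.27,-1.38) (-0.26,4.58) (-2.55,4.45) (-3.30,3.47)

t = z/height = 0.25/3 = 0.0833333
s = 1 + (scale-1)·z/height = 1 + (2.36-1)·0.25/3 = 1.113333
θ = twist·z/height = -130°·0.25/3 = -10.8333° = -0.189077 rad
cos θ = 0.982178, sin θ = -0.187953 (intermediates below are computed at full precision and shown rounded to 5 d.p.)
v1: (-3.5,-3) → rotate → (-4.00148,-2.28870) → ×s → (-4.45498,-2.54809) → (-4.45,-2.55)
v2: (2.5,-2.5) → rotate → (1.98556,-2.92533) → ×s → (2.21059,-3.25686) → (2.21,-3.26)
v3: (4,-0.5) → rotate → (3.83474,-1.24290) → ×s → (4.26934,-1.38376) → (4.27,-1.38)
v4: (-1,4) → rotate → (-0.23037,4.11667) → ×s → (-0.25648,4.58322) → (-0.26,4.58)
v5: (-3,3.5) → rotate → (-2.28870,4.00148) → ×s → (-2.54809,4.45498) → (-2.55,4.45)
v6: (-3.5,2.5) → rotate → (-2.96774,3.11328) → ×s → (-3.30409,3.46612) → (-3.30,3.47)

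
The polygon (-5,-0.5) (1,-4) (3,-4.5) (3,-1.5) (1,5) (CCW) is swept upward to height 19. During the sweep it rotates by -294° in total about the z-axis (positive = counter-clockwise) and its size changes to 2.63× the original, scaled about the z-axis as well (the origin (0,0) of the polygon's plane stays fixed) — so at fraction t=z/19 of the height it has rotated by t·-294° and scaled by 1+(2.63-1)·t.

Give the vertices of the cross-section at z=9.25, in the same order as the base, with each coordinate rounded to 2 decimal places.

t = z/height = 9.25/19 = 0.486842
s = 1 + (scale-1)·z/height = 1 + (2.63-1)·9.25/19 = 1.793553
θ = twist·z/height = -294°·9.25/19 = -143.1316° = -2.498117 rad
cos θ = -0.800015, sin θ = -0.599979 (intermediates below are computed at full precision and shown rounded to 5 d.p.)
v1: (-5,-0.5) → rotate → (3.70009,3.39990) → ×s → (6.63630,6.09791) → (6.64,6.10)
v2: (1,-4) → rotate → (-3.19993,2.60008) → ×s → (-5.73925,4.66338) → (-5.74,4.66)
v3: (3,-4.5) → rotate → (-5.09995,1.80013) → ×s → (-9.14704,3.22863) → (-9.15,3.23)
v4: (3,-1.5) → rotate → (-3.30002,-0.59991) → ×s → (-5.91875,-1.07598) → (-5.92,-1.08)
v5: (1,5) → rotate → (2.19988,-4.60006) → ×s → (3.94560,-8.25044) → (3.95,-8.25)

Cross-section at z=9.25: (6.64,6.10) (-5.74,4.66) (-9.15,3.23) (-5.92,-1.08) (3.95,-8.25)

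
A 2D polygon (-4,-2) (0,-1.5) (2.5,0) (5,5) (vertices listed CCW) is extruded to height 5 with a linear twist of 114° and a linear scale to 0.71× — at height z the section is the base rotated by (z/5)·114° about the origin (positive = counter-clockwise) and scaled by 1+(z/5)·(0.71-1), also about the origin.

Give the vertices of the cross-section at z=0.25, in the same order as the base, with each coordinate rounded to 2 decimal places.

t = z/height = 0.25/5 = 0.05
s = 1 + (scale-1)·z/height = 1 + (0.71-1)·0.25/5 = 0.985500
θ = twist·z/height = 114°·0.25/5 = 5.7000° = 0.099484 rad
cos θ = 0.995056, sin θ = 0.099320 (intermediates below are computed at full precision and shown rounded to 5 d.p.)
v1: (-4,-2) → rotate → (-3.78158,-2.38739) → ×s → (-3.72675,-2.35277) → (-3.73,-2.35)
v2: (0,-1.5) → rotate → (0.14898,-1.49258) → ×s → (0.14682,-1.47094) → (0.15,-1.47)
v3: (2.5,0) → rotate → (2.48764,0.24830) → ×s → (2.45157,0.24470) → (2.45,0.24)
v4: (5,5) → rotate → (4.47868,5.47188) → ×s → (4.41374,5.39253) → (4.41,5.39)

Cross-section at z=0.25: (-3.73,-2.35) (0.15,-1.47) (2.45,0.24) (4.41,5.39)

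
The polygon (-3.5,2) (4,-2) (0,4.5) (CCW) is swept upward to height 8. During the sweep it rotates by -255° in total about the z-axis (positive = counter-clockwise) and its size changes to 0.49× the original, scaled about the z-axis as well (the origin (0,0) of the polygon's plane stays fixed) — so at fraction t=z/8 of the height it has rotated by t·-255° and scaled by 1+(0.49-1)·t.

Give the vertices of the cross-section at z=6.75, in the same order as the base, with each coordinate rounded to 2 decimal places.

Cross-section at z=6.75: (0.97,-2.08) (-1.21,2.24) (-1.48,-2.10)

t = z/height = 6.75/8 = 0.84375
s = 1 + (scale-1)·z/height = 1 + (0.49-1)·6.75/8 = 0.569688
θ = twist·z/height = -255°·6.75/8 = -215.1563° = -3.755185 rad
cos θ = -0.817585, sin θ = 0.575808 (intermediates below are computed at full precision and shown rounded to 5 d.p.)
v1: (-3.5,2) → rotate → (1.70993,-3.65050) → ×s → (0.97413,-2.07964) → (0.97,-2.08)
v2: (4,-2) → rotate → (-2.11872,3.93840) → ×s → (-1.20701,2.24366) → (-1.21,2.24)
v3: (0,4.5) → rotate → (-2.59114,-3.67913) → ×s → (-1.47614,-2.09596) → (-1.48,-2.10)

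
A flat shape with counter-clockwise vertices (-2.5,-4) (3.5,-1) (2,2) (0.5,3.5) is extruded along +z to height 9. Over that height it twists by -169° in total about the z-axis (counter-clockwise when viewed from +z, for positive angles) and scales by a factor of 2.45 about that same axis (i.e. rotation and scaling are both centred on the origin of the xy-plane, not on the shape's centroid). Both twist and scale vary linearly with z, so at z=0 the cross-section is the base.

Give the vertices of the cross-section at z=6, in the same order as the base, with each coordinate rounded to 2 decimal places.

t = z/height = 6/9 = 0.666667
s = 1 + (scale-1)·z/height = 1 + (2.45-1)·6/9 = 1.966667
θ = twist·z/height = -169°·6/9 = -112.6667° = -1.966404 rad
cos θ = -0.385369, sin θ = -0.922762 (intermediates below are computed at full precision and shown rounded to 5 d.p.)
v1: (-2.5,-4) → rotate → (-2.72763,3.84838) → ×s → (-5.36433,7.56849) → (-5.36,7.57)
v2: (3.5,-1) → rotate → (-2.27155,-2.84430) → ×s → (-4.46739,-5.59379) → (-4.47,-5.59)
v3: (2,2) → rotate → (1.07479,-2.61626) → ×s → (2.11375,-5.14532) → (2.11,-5.15)
v4: (0.5,3.5) → rotate → (3.03698,-1.81017) → ×s → (5.97274,-3.56001) → (5.97,-3.56)

Cross-section at z=6: (-5.36,7.57) (-4.47,-5.59) (2.11,-5.15) (5.97,-3.56)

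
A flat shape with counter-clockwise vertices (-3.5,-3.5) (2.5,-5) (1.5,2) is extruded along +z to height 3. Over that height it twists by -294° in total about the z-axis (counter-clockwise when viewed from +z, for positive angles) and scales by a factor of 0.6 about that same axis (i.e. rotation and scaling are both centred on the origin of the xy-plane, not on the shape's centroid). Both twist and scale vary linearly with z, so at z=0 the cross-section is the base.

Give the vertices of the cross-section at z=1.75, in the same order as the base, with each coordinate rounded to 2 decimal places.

t = z/height = 1.75/3 = 0.583333
s = 1 + (scale-1)·z/height = 1 + (0.6-1)·1.75/3 = 0.766667
θ = twist·z/height = -294°·1.75/3 = -171.5000° = -2.993240 rad
cos θ = -0.989016, sin θ = -0.147809 (intermediates below are computed at full precision and shown rounded to 5 d.p.)
v1: (-3.5,-3.5) → rotate → (2.94422,3.97889) → ×s → (2.25724,3.05048) → (2.26,3.05)
v2: (2.5,-5) → rotate → (-3.21159,4.57556) → ×s → (-2.46222,3.50793) → (-2.46,3.51)
v3: (1.5,2) → rotate → (-1.18790,-2.19975) → ×s → (-0.91073,-1.68647) → (-0.91,-1.69)

Cross-section at z=1.75: (2.26,3.05) (-2.46,3.51) (-0.91,-1.69)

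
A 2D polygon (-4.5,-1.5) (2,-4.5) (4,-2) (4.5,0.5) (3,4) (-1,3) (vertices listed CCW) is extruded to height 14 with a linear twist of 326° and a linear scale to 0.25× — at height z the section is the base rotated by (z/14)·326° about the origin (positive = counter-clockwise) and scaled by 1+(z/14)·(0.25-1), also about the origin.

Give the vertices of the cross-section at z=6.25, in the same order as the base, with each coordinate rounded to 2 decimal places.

t = z/height = 6.25/14 = 0.446429
s = 1 + (scale-1)·z/height = 1 + (0.25-1)·6.25/14 = 0.665179
θ = twist·z/height = 326°·6.25/14 = 145.5357° = 2.540077 rad
cos θ = -0.824479, sin θ = 0.565892 (intermediates below are computed at full precision and shown rounded to 5 d.p.)
v1: (-4.5,-1.5) → rotate → (4.55899,-1.30980) → ×s → (3.03255,-0.87125) → (3.03,-0.87)
v2: (2,-4.5) → rotate → (0.89756,4.84194) → ×s → (0.59704,3.22076) → (0.60,3.22)
v3: (4,-2) → rotate → (-2.16613,3.91253) → ×s → (-1.44086,2.60253) → (-1.44,2.60)
v4: (4.5,0.5) → rotate → (-3.99310,2.13428) → ×s → (-2.65613,1.41967) → (-2.66,1.42)
v5: (3,4) → rotate → (-4.73701,-1.60024) → ×s → (-3.15096,-1.06444) → (-3.15,-1.06)
v6: (-1,3) → rotate → (-0.87320,-3.03933) → ×s → (-0.58083,-2.02170) → (-0.58,-2.02)

Cross-section at z=6.25: (3.03,-0.87) (0.60,3.22) (-1.44,2.60) (-2.66,1.42) (-3.15,-1.06) (-0.58,-2.02)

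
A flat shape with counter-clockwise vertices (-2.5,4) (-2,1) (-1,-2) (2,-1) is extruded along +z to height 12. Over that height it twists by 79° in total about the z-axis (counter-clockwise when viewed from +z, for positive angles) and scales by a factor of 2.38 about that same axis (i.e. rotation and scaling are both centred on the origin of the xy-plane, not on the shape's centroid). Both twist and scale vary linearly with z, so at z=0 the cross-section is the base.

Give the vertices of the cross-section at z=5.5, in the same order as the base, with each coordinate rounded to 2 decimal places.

Cross-section at z=5.5: (-7.15,2.86) (-3.60,-0.61) (0.61,-3.60) (3.60,0.61)

t = z/height = 5.5/12 = 0.458333
s = 1 + (scale-1)·z/height = 1 + (2.38-1)·5.5/12 = 1.632500
θ = twist·z/height = 79°·5.5/12 = 36.2083° = 0.631955 rad
cos θ = 0.806874, sin θ = 0.590723 (intermediates below are computed at full precision and shown rounded to 5 d.p.)
v1: (-2.5,4) → rotate → (-4.38008,1.75069) → ×s → (-7.15048,2.85800) → (-7.15,2.86)
v2: (-2,1) → rotate → (-2.20447,-0.37457) → ×s → (-3.59880,-0.61149) → (-3.60,-0.61)
v3: (-1,-2) → rotate → (0.37457,-2.20447) → ×s → (0.61149,-3.59880) → (0.61,-3.60)
v4: (2,-1) → rotate → (2.20447,0.37457) → ×s → (3.59880,0.61149) → (3.60,0.61)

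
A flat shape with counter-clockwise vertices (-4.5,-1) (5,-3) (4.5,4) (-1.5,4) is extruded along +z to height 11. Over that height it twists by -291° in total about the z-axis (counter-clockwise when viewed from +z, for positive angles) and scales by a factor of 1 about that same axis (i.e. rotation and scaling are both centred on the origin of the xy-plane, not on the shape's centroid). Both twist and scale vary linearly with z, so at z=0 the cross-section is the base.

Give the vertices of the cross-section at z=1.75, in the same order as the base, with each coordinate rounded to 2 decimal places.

t = z/height = 1.75/11 = 0.159091
s = 1 + (scale-1)·z/height = 1 + (1-1)·1.75/11 = 1.000000
θ = twist·z/height = -291°·1.75/11 = -46.2955° = -0.808008 rad
cos θ = 0.690940, sin θ = -0.722912 (intermediates below are computed at full precision and shown rounded to 5 d.p.)
v1: (-4.5,-1) → rotate → (-3.83214,2.56217) → ×s → (-3.83214,2.56217) → (-3.83,2.56)
v2: (5,-3) → rotate → (1.28596,-5.68738) → ×s → (1.28596,-5.68738) → (1.29,-5.69)
v3: (4.5,4) → rotate → (6.00088,-0.48935) → ×s → (6.00088,-0.48935) → (6.00,-0.49)
v4: (-1.5,4) → rotate → (1.85524,3.84813) → ×s → (1.85524,3.84813) → (1.86,3.85)

Cross-section at z=1.75: (-3.83,2.56) (1.29,-5.69) (6.00,-0.49) (1.86,3.85)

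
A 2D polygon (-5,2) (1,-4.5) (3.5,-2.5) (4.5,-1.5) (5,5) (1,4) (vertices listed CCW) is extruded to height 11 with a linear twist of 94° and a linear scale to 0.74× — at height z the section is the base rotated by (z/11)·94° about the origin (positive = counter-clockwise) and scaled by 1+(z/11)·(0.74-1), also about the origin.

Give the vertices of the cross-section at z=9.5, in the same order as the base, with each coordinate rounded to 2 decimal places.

Cross-section at z=9.5: (-2.13,-3.59) (3.57,0.23) (2.33,2.38) (1.68,3.27) (-3.24,4.43) (-2.95,1.24)

t = z/height = 9.5/11 = 0.863636
s = 1 + (scale-1)·z/height = 1 + (0.74-1)·9.5/11 = 0.775455
θ = twist·z/height = 94°·9.5/11 = 81.1818° = 1.416890 rad
cos θ = 0.153299, sin θ = 0.988180 (intermediates below are computed at full precision and shown rounded to 5 d.p.)
v1: (-5,2) → rotate → (-2.74286,-4.63430) → ×s → (-2.12696,-3.59369) → (-2.13,-3.59)
v2: (1,-4.5) → rotate → (4.60011,0.29833) → ×s → (3.56718,0.23134) → (3.57,0.23)
v3: (3.5,-2.5) → rotate → (3.00700,3.07538) → ×s → (2.33179,2.38482) → (2.33,2.38)
v4: (4.5,-1.5) → rotate → (2.17212,4.21686) → ×s → (1.68438,3.26998) → (1.68,3.27)
v5: (5,5) → rotate → (-4.17440,5.70740) → ×s → (-3.23706,4.42583) → (-3.24,4.43)
v6: (1,4) → rotate → (-3.79942,1.60138) → ×s → (-2.94628,1.24180) → (-2.95,1.24)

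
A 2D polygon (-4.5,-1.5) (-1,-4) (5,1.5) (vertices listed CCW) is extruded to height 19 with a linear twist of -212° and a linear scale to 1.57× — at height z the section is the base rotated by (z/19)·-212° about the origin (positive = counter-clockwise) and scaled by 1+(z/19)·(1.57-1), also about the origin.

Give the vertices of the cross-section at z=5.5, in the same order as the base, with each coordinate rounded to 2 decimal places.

t = z/height = 5.5/19 = 0.289474
s = 1 + (scale-1)·z/height = 1 + (1.57-1)·5.5/19 = 1.165000
θ = twist·z/height = -212°·5.5/19 = -61.3684° = -1.071081 rad
cos θ = 0.479176, sin θ = -0.877719 (intermediates below are computed at full precision and shown rounded to 5 d.p.)
v1: (-4.5,-1.5) → rotate → (-3.47287,3.23097) → ×s → (-4.04589,3.76408) → (-4.05,3.76)
v2: (-1,-4) → rotate → (-3.99005,-1.03898) → ×s → (-4.64841,-1.21042) → (-4.65,-1.21)
v3: (5,1.5) → rotate → (3.71246,-3.66983) → ×s → (4.32501,-4.27535) → (4.33,-4.28)

Cross-section at z=5.5: (-4.05,3.76) (-4.65,-1.21) (4.33,-4.28)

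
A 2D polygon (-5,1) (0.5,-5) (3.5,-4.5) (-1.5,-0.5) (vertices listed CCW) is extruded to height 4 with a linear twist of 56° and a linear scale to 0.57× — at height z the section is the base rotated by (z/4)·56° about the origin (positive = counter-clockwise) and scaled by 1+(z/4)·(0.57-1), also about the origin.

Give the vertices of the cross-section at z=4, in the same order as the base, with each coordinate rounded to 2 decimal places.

Cross-section at z=4: (-2.07,-2.04) (2.52,-1.36) (3.24,0.22) (-0.24,-0.87)

t = z/height = 4/4 = 1
s = 1 + (scale-1)·z/height = 1 + (0.57-1)·4/4 = 0.570000
θ = twist·z/height = 56°·4/4 = 56.0000° = 0.977384 rad
cos θ = 0.559193, sin θ = 0.829038 (intermediates below are computed at full precision and shown rounded to 5 d.p.)
v1: (-5,1) → rotate → (-3.62500,-3.58599) → ×s → (-2.06625,-2.04402) → (-2.07,-2.04)
v2: (0.5,-5) → rotate → (4.42478,-2.38145) → ×s → (2.52213,-1.35742) → (2.52,-1.36)
v3: (3.5,-4.5) → rotate → (5.68784,0.38526) → ×s → (3.24207,0.21960) → (3.24,0.22)
v4: (-1.5,-0.5) → rotate → (-0.42427,-1.52315) → ×s → (-0.24183,-0.86820) → (-0.24,-0.87)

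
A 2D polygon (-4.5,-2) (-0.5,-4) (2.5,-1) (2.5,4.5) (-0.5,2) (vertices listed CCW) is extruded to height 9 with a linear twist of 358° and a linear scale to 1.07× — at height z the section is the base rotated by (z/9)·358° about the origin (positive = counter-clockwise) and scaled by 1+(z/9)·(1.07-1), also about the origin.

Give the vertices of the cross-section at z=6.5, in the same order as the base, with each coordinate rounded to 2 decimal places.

t = z/height = 6.5/9 = 0.722222
s = 1 + (scale-1)·z/height = 1 + (1.07-1)·6.5/9 = 1.050556
θ = twist·z/height = 358°·6.5/9 = 258.5556° = 4.512646 rad
cos θ = -0.198418, sin θ = -0.980118 (intermediates below are computed at full precision and shown rounded to 5 d.p.)
v1: (-4.5,-2) → rotate → (-1.06736,4.80736) → ×s → (-1.12132,5.05040) → (-1.12,5.05)
v2: (-0.5,-4) → rotate → (-3.82126,1.28373) → ×s → (-4.01445,1.34863) → (-4.01,1.35)
v3: (2.5,-1) → rotate → (-1.47616,-2.25188) → ×s → (-1.55079,-2.36572) → (-1.55,-2.37)
v4: (2.5,4.5) → rotate → (3.91448,-3.34317) → ×s → (4.11238,-3.51219) → (4.11,-3.51)
v5: (-0.5,2) → rotate → (2.05944,0.09322) → ×s → (2.16356,0.09794) → (2.16,0.10)

Cross-section at z=6.5: (-1.12,5.05) (-4.01,1.35) (-1.55,-2.37) (4.11,-3.51) (2.16,0.10)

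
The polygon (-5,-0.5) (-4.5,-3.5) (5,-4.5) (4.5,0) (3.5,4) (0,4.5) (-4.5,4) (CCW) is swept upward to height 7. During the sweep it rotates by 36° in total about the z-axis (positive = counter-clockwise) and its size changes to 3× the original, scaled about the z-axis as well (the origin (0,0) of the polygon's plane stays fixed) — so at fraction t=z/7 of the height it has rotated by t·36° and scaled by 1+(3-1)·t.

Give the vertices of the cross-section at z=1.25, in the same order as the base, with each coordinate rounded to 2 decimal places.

Cross-section at z=1.25: (-6.67,-1.43) (-5.54,-5.40) (7.43,-5.31) (6.07,0.68) (4.11,5.93) (-0.68,6.07) (-6.68,4.71)

t = z/height = 1.25/7 = 0.178571
s = 1 + (scale-1)·z/height = 1 + (3-1)·1.25/7 = 1.357143
θ = twist·z/height = 36°·1.25/7 = 6.4286° = 0.112200 rad
cos θ = 0.993712, sin θ = 0.111964 (intermediates below are computed at full precision and shown rounded to 5 d.p.)
v1: (-5,-0.5) → rotate → (-4.91258,-1.05668) → ×s → (-6.66707,-1.43406) → (-6.67,-1.43)
v2: (-4.5,-3.5) → rotate → (-4.07983,-3.98183) → ×s → (-5.53691,-5.40392) → (-5.54,-5.40)
v3: (5,-4.5) → rotate → (5.47240,-3.91188) → ×s → (7.42683,-5.30898) → (7.43,-5.31)
v4: (4.5,0) → rotate → (4.47170,0.50384) → ×s → (6.06874,0.68378) → (6.07,0.68)
v5: (3.5,4) → rotate → (3.03013,4.36672) → ×s → (4.11233,5.92627) → (4.11,5.93)
v6: (0,4.5) → rotate → (-0.50384,4.47170) → ×s → (-0.68378,6.06874) → (-0.68,6.07)
v7: (-4.5,4) → rotate → (-4.91956,3.47101) → ×s → (-6.67655,4.71065) → (-6.68,4.71)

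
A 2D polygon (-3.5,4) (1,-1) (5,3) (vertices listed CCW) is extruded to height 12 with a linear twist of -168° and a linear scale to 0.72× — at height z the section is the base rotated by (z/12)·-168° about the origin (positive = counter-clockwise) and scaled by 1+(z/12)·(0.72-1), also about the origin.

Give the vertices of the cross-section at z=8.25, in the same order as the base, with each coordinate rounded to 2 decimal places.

t = z/height = 8.25/12 = 0.6875
s = 1 + (scale-1)·z/height = 1 + (0.72-1)·8.25/12 = 0.807500
θ = twist·z/height = -168°·8.25/12 = -115.5000° = -2.015855 rad
cos θ = -0.430511, sin θ = -0.902585 (intermediates below are computed at full precision and shown rounded to 5 d.p.)
v1: (-3.5,4) → rotate → (5.11713,1.43700) → ×s → (4.13208,1.16038) → (4.13,1.16)
v2: (1,-1) → rotate → (-1.33310,-0.47207) → ×s → (-1.07648,-0.38120) → (-1.08,-0.38)
v3: (5,3) → rotate → (0.55520,-5.80446) → ×s → (0.44832,-4.68710) → (0.45,-4.69)

Cross-section at z=8.25: (4.13,1.16) (-1.08,-0.38) (0.45,-4.69)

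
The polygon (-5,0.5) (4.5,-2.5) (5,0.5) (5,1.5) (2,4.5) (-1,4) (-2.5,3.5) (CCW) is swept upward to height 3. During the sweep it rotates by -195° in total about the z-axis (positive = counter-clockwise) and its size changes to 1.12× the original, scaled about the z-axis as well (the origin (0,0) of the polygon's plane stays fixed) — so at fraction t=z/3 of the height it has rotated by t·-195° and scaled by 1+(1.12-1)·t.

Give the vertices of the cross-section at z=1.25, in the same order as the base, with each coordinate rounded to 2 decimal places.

t = z/height = 1.25/3 = 0.416667
s = 1 + (scale-1)·z/height = 1 + (1.12-1)·1.25/3 = 1.050000
θ = twist·z/height = -195°·1.25/3 = -81.2500° = -1.418080 rad
cos θ = 0.152123, sin θ = -0.988362 (intermediates below are computed at full precision and shown rounded to 5 d.p.)
v1: (-5,0.5) → rotate → (-0.26644,5.01787) → ×s → (-0.27976,5.26876) → (-0.28,5.27)
v2: (4.5,-2.5) → rotate → (-1.78635,-4.82794) → ×s → (-1.87567,-5.06933) → (-1.88,-5.07)
v3: (5,0.5) → rotate → (1.25480,-4.86575) → ×s → (1.31754,-5.10903) → (1.32,-5.11)
v4: (5,1.5) → rotate → (2.24316,-4.71362) → ×s → (2.35532,-4.94930) → (2.36,-4.95)
v5: (2,4.5) → rotate → (4.75187,-1.29217) → ×s → (4.98947,-1.35678) → (4.99,-1.36)
v6: (-1,4) → rotate → (3.80132,1.59686) → ×s → (3.99139,1.67670) → (3.99,1.68)
v7: (-2.5,3.5) → rotate → (3.07896,3.00334) → ×s → (3.23290,3.15350) → (3.23,3.15)

Cross-section at z=1.25: (-0.28,5.27) (-1.88,-5.07) (1.32,-5.11) (2.36,-4.95) (4.99,-1.36) (3.99,1.68) (3.23,3.15)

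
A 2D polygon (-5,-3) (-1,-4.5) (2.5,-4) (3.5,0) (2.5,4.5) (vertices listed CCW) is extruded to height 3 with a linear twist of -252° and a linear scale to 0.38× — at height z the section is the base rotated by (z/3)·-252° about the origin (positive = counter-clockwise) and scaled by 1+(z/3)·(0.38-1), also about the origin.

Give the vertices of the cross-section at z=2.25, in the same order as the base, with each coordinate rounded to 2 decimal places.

t = z/height = 2.25/3 = 0.75
s = 1 + (scale-1)·z/height = 1 + (0.38-1)·2.25/3 = 0.535000
θ = twist·z/height = -252°·2.25/3 = -189.0000° = -3.298672 rad
cos θ = -0.987688, sin θ = 0.156434 (intermediates below are computed at full precision and shown rounded to 5 d.p.)
v1: (-5,-3) → rotate → (5.40775,2.18089) → ×s → (2.89314,1.16678) → (2.89,1.17)
v2: (-1,-4.5) → rotate → (1.69164,4.28816) → ×s → (0.90503,2.29417) → (0.91,2.29)
v3: (2.5,-4) → rotate → (-1.84348,4.34184) → ×s → (-0.98626,2.32288) → (-0.99,2.32)
v4: (3.5,0) → rotate → (-3.45691,0.54752) → ×s → (-1.84945,0.29292) → (-1.85,0.29)
v5: (2.5,4.5) → rotate → (-3.17318,-4.05351) → ×s → (-1.69765,-2.16863) → (-1.70,-2.17)

Cross-section at z=2.25: (2.89,1.17) (0.91,2.29) (-0.99,2.32) (-1.85,0.29) (-1.70,-2.17)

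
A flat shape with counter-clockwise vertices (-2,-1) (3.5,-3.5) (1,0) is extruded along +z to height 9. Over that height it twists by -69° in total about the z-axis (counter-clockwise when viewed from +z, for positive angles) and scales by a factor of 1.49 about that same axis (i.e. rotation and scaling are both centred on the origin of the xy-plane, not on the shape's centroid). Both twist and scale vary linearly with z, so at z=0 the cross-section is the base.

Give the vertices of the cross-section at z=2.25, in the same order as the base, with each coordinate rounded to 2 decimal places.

t = z/height = 2.25/9 = 0.25
s = 1 + (scale-1)·z/height = 1 + (1.49-1)·2.25/9 = 1.122500
θ = twist·z/height = -69°·2.25/9 = -17.2500° = -0.301069 rad
cos θ = 0.955020, sin θ = -0.296542 (intermediates below are computed at full precision and shown rounded to 5 d.p.)
v1: (-2,-1) → rotate → (-2.20658,-0.36194) → ×s → (-2.47689,-0.40627) → (-2.48,-0.41)
v2: (3.5,-3.5) → rotate → (2.30467,-4.38047) → ×s → (2.58700,-4.91707) → (2.59,-4.92)
v3: (1,0) → rotate → (0.95502,-0.29654) → ×s → (1.07201,-0.33287) → (1.07,-0.33)

Cross-section at z=2.25: (-2.48,-0.41) (2.59,-4.92) (1.07,-0.33)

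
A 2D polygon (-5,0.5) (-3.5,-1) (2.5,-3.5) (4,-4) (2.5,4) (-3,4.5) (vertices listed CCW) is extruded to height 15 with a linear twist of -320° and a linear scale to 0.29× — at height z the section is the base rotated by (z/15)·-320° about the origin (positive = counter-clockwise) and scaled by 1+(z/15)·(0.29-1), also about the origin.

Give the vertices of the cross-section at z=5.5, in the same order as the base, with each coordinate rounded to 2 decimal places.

t = z/height = 5.5/15 = 0.366667
s = 1 + (scale-1)·z/height = 1 + (0.29-1)·5.5/15 = 0.739667
θ = twist·z/height = -320°·5.5/15 = -117.3333° = -2.047853 rad
cos θ = -0.459166, sin θ = -0.888350 (intermediates below are computed at full precision and shown rounded to 5 d.p.)
v1: (-5,0.5) → rotate → (2.74001,4.21217) → ×s → (2.02669,3.11560) → (2.03,3.12)
v2: (-3.5,-1) → rotate → (0.71873,3.56839) → ×s → (0.53162,2.63942) → (0.53,2.64)
v3: (2.5,-3.5) → rotate → (-4.25714,-0.61379) → ×s → (-3.14887,-0.45400) → (-3.15,-0.45)
v4: (4,-4) → rotate → (-5.39007,-1.71674) → ×s → (-3.98685,-1.26981) → (-3.99,-1.27)
v5: (2.5,4) → rotate → (2.40548,-4.05754) → ×s → (1.77926,-3.00123) → (1.78,-3.00)
v6: (-3,4.5) → rotate → (5.37508,0.59880) → ×s → (3.97576,0.44291) → (3.98,0.44)

Cross-section at z=5.5: (2.03,3.12) (0.53,2.64) (-3.15,-0.45) (-3.99,-1.27) (1.78,-3.00) (3.98,0.44)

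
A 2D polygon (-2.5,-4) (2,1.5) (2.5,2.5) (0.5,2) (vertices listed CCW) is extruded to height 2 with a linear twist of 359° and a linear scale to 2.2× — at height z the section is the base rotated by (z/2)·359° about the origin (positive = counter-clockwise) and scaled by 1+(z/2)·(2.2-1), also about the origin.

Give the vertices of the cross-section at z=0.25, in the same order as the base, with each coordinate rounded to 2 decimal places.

Cross-section at z=0.25: (1.21,-5.29) (0.41,2.85) (0.01,4.07) (-1.22,2.04)

t = z/height = 0.25/2 = 0.125
s = 1 + (scale-1)·z/height = 1 + (2.2-1)·0.25/2 = 1.150000
θ = twist·z/height = 359°·0.25/2 = 44.8750° = 0.783217 rad
cos θ = 0.708648, sin θ = 0.705562 (intermediates below are computed at full precision and shown rounded to 5 d.p.)
v1: (-2.5,-4) → rotate → (1.05063,-4.59850) → ×s → (1.20822,-5.28827) → (1.21,-5.29)
v2: (2,1.5) → rotate → (0.35895,2.47410) → ×s → (0.41279,2.84521) → (0.41,2.85)
v3: (2.5,2.5) → rotate → (0.00771,3.53553) → ×s → (0.00887,4.06585) → (0.01,4.07)
v4: (0.5,2) → rotate → (-1.05680,1.77008) → ×s → (-1.21532,2.03559) → (-1.22,2.04)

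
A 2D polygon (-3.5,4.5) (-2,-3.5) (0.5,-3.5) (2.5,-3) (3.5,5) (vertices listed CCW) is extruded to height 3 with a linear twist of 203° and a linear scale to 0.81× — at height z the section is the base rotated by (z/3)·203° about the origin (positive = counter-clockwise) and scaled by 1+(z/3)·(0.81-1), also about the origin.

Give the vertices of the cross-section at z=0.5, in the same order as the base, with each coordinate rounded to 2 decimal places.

Cross-section at z=0.5: (-5.24,1.73) (0.28,-3.89) (2.29,-2.55) (3.63,-1.07) (0.12,5.91)

t = z/height = 0.5/3 = 0.166667
s = 1 + (scale-1)·z/height = 1 + (0.81-1)·0.5/3 = 0.968333
θ = twist·z/height = 203°·0.5/3 = 33.8333° = 0.590503 rad
cos θ = 0.830661, sin θ = 0.556779 (intermediates below are computed at full precision and shown rounded to 5 d.p.)
v1: (-3.5,4.5) → rotate → (-5.41282,1.78925) → ×s → (-5.24141,1.73259) → (-5.24,1.73)
v2: (-2,-3.5) → rotate → (0.28741,-4.02087) → ×s → (0.27830,-3.89354) → (0.28,-3.89)
v3: (0.5,-3.5) → rotate → (2.36406,-2.62892) → ×s → (2.28919,-2.54567) → (2.29,-2.55)
v4: (2.5,-3) → rotate → (3.74699,-1.10003) → ×s → (3.62833,-1.06520) → (3.63,-1.07)
v5: (3.5,5) → rotate → (0.12342,6.10203) → ×s → (0.11951,5.90880) → (0.12,5.91)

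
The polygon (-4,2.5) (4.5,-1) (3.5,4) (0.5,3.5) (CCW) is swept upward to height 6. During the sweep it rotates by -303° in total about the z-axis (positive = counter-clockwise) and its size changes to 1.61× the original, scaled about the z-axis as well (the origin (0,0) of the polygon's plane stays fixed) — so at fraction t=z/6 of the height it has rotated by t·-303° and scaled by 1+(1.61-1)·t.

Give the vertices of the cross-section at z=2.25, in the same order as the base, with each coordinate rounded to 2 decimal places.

t = z/height = 2.25/6 = 0.375
s = 1 + (scale-1)·z/height = 1 + (1.61-1)·2.25/6 = 1.228750
θ = twist·z/height = -303°·2.25/6 = -113.6250° = -1.983130 rad
cos θ = -0.400749, sin θ = -0.916188 (intermediates below are computed at full precision and shown rounded to 5 d.p.)
v1: (-4,2.5) → rotate → (3.89347,2.66288) → ×s → (4.78410,3.27201) → (4.78,3.27)
v2: (4.5,-1) → rotate → (-2.71956,-3.72210) → ×s → (-3.34166,-4.57353) → (-3.34,-4.57)
v3: (3.5,4) → rotate → (2.26213,-4.80965) → ×s → (2.77959,-5.90986) → (2.78,-5.91)
v4: (0.5,3.5) → rotate → (3.00628,-1.86071) → ×s → (3.69397,-2.28635) → (3.69,-2.29)

Cross-section at z=2.25: (4.78,3.27) (-3.34,-4.57) (2.78,-5.91) (3.69,-2.29)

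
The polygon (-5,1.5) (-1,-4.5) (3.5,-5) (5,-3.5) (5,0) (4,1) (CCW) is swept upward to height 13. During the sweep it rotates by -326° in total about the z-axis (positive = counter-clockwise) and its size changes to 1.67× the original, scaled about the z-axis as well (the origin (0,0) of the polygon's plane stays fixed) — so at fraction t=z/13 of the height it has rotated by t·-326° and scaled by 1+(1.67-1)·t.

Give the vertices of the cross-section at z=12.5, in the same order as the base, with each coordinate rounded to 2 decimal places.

t = z/height = 12.5/13 = 0.961538
s = 1 + (scale-1)·z/height = 1 + (1.67-1)·12.5/13 = 1.644231
θ = twist·z/height = -326°·12.5/13 = -313.4615° = -5.470936 rad
cos θ = 0.687867, sin θ = 0.725836 (intermediates below are computed at full precision and shown rounded to 5 d.p.)
v1: (-5,1.5) → rotate → (-4.52809,-2.59738) → ×s → (-7.44523,-4.27069) → (-7.45,-4.27)
v2: (-1,-4.5) → rotate → (2.57840,-3.82124) → ×s → (4.23948,-6.28300) → (4.24,-6.28)
v3: (3.5,-5) → rotate → (6.03672,-0.89891) → ×s → (9.92576,-1.47802) → (9.93,-1.48)
v4: (5,-3.5) → rotate → (5.97976,1.22165) → ×s → (9.83211,2.00867) → (9.83,2.01)
v5: (5,0) → rotate → (3.43934,3.62918) → ×s → (5.65506,5.96721) → (5.66,5.97)
v6: (4,1) → rotate → (2.02563,3.59121) → ×s → (3.33061,5.90478) → (3.33,5.90)

Cross-section at z=12.5: (-7.45,-4.27) (4.24,-6.28) (9.93,-1.48) (9.83,2.01) (5.66,5.97) (3.33,5.90)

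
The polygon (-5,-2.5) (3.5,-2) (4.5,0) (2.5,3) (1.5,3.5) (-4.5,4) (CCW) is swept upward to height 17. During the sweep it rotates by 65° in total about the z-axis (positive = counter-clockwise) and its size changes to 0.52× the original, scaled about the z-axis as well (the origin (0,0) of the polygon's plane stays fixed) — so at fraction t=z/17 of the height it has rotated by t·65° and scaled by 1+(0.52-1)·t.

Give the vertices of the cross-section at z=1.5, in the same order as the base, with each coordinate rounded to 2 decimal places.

Cross-section at z=1.5: (-4.53,-2.86) (3.53,-1.57) (4.29,0.43) (2.10,3.10) (1.09,3.48) (-4.67,3.38)

t = z/height = 1.5/17 = 0.0882353
s = 1 + (scale-1)·z/height = 1 + (0.52-1)·1.5/17 = 0.957647
θ = twist·z/height = 65°·1.5/17 = 5.7353° = 0.100100 rad
cos θ = 0.994994, sin θ = 0.099933 (intermediates below are computed at full precision and shown rounded to 5 d.p.)
v1: (-5,-2.5) → rotate → (-4.72514,-2.98715) → ×s → (-4.52502,-2.86063) → (-4.53,-2.86)
v2: (3.5,-2) → rotate → (3.68235,-1.64022) → ×s → (3.52639,-1.57076) → (3.53,-1.57)
v3: (4.5,0) → rotate → (4.47747,0.44970) → ×s → (4.28784,0.43065) → (4.29,0.43)
v4: (2.5,3) → rotate → (2.18769,3.23481) → ×s → (2.09503,3.09781) → (2.10,3.10)
v5: (1.5,3.5) → rotate → (1.14273,3.63238) → ×s → (1.09433,3.47854) → (1.09,3.48)
v6: (-4.5,4) → rotate → (-4.87720,3.53028) → ×s → (-4.67064,3.38076) → (-4.67,3.38)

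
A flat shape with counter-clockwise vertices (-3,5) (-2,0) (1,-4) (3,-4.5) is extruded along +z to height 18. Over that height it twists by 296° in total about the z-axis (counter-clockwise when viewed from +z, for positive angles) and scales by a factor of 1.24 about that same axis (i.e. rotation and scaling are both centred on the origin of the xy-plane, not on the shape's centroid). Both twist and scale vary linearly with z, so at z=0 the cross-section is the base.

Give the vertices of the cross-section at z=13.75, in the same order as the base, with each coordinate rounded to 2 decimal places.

Cross-section at z=13.75: (6.73,-1.54) (1.64,1.71) (-4.23,2.43) (-6.30,1.13)

t = z/height = 13.75/18 = 0.763889
s = 1 + (scale-1)·z/height = 1 + (1.24-1)·13.75/18 = 1.183333
θ = twist·z/height = 296°·13.75/18 = 226.1111° = 3.946383 rad
cos θ = -0.693262, sin θ = -0.720686 (intermediates below are computed at full precision and shown rounded to 5 d.p.)
v1: (-3,5) → rotate → (5.68321,-1.30425) → ×s → (6.72514,-1.54337) → (6.73,-1.54)
v2: (-2,0) → rotate → (1.38652,1.44137) → ×s → (1.64072,1.70562) → (1.64,1.71)
v3: (1,-4) → rotate → (-3.57600,2.05236) → ×s → (-4.23161,2.42863) → (-4.23,2.43)
v4: (3,-4.5) → rotate → (-5.32287,0.95762) → ×s → (-6.29873,1.13319) → (-6.30,1.13)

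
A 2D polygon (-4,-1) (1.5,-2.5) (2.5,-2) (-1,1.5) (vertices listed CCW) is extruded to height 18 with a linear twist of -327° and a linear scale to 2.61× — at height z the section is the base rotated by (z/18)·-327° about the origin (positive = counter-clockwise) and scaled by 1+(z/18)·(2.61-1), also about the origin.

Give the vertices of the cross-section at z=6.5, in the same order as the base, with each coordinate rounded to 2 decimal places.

Cross-section at z=6.5: (1.58,6.33) (-4.60,-0.23) (-4.65,-2.00) (2.84,0.28)

t = z/height = 6.5/18 = 0.361111
s = 1 + (scale-1)·z/height = 1 + (2.61-1)·6.5/18 = 1.581389
θ = twist·z/height = -327°·6.5/18 = -118.0833° = -2.060943 rad
cos θ = -0.470755, sin θ = -0.882264 (intermediates below are computed at full precision and shown rounded to 5 d.p.)
v1: (-4,-1) → rotate → (1.00076,3.99981) → ×s → (1.58259,6.32526) → (1.58,6.33)
v2: (1.5,-2.5) → rotate → (-2.91179,-0.14651) → ×s → (-4.60468,-0.23169) → (-4.60,-0.23)
v3: (2.5,-2) → rotate → (-2.94142,-1.26415) → ×s → (-4.65152,-1.99911) → (-4.65,-2.00)
v4: (-1,1.5) → rotate → (1.79415,0.17613) → ×s → (2.83725,0.27853) → (2.84,0.28)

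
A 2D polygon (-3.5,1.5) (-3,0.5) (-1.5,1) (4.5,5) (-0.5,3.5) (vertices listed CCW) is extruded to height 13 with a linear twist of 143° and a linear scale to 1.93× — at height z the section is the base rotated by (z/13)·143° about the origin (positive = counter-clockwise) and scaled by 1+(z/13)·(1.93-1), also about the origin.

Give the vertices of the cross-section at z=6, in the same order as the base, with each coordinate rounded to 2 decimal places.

t = z/height = 6/13 = 0.461538
s = 1 + (scale-1)·z/height = 1 + (1.93-1)·6/13 = 1.429231
θ = twist·z/height = 143°·6/13 = 66.0000° = 1.151917 rad
cos θ = 0.406737, sin θ = 0.913545 (intermediates below are computed at full precision and shown rounded to 5 d.p.)
v1: (-3.5,1.5) → rotate → (-2.79390,-2.58730) → ×s → (-3.99312,-3.69785) → (-3.99,-3.70)
v2: (-3,0.5) → rotate → (-1.67698,-2.53727) → ×s → (-2.39680,-3.62634) → (-2.40,-3.63)
v3: (-1.5,1) → rotate → (-1.52365,-0.96358) → ×s → (-2.17765,-1.37718) → (-2.18,-1.38)
v4: (4.5,5) → rotate → (-2.73741,6.14464) → ×s → (-3.91239,8.78211) → (-3.91,8.78)
v5: (-0.5,3.5) → rotate → (-3.40078,0.96681) → ×s → (-4.86050,1.38179) → (-4.86,1.38)

Cross-section at z=6: (-3.99,-3.70) (-2.40,-3.63) (-2.18,-1.38) (-3.91,8.78) (-4.86,1.38)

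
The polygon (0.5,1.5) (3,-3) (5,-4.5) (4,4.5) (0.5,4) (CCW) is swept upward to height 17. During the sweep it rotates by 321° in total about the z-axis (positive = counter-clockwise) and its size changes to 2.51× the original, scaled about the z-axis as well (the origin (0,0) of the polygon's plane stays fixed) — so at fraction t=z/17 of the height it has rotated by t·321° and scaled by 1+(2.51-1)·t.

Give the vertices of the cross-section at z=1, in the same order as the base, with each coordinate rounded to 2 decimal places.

Cross-section at z=1: (-0.01,1.72) (4.15,-2.03) (6.74,-2.87) (2.54,6.05) (-0.89,4.30)

t = z/height = 1/17 = 0.0588235
s = 1 + (scale-1)·z/height = 1 + (2.51-1)·1/17 = 1.088824
θ = twist·z/height = 321°·1/17 = 18.8824° = 0.329559 rad
cos θ = 0.946185, sin θ = 0.323626 (intermediates below are computed at full precision and shown rounded to 5 d.p.)
v1: (0.5,1.5) → rotate → (-0.01235,1.58109) → ×s → (-0.01344,1.72153) → (-0.01,1.72)
v2: (3,-3) → rotate → (3.80943,-1.86768) → ×s → (4.14780,-2.03357) → (4.15,-2.03)
v3: (5,-4.5) → rotate → (6.18724,-2.63970) → ×s → (6.73682,-2.87417) → (6.74,-2.87)
v4: (4,4.5) → rotate → (2.32842,5.55234) → ×s → (2.53524,6.04552) → (2.54,6.05)
v5: (0.5,4) → rotate → (-0.82141,3.94655) → ×s → (-0.89437,4.29710) → (-0.89,4.30)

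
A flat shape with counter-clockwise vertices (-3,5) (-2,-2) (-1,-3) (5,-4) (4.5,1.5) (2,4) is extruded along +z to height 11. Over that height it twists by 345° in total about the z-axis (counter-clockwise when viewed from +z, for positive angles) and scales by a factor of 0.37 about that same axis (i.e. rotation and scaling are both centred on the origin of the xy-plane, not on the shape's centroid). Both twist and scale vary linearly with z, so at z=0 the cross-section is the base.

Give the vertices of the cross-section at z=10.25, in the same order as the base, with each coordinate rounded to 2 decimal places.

t = z/height = 10.25/11 = 0.931818
s = 1 + (scale-1)·z/height = 1 + (0.37-1)·10.25/11 = 0.412955
θ = twist·z/height = 345°·10.25/11 = 321.4773° = 5.610837 rad
cos θ = 0.782361, sin θ = -0.622825 (intermediates below are computed at full precision and shown rounded to 5 d.p.)
v1: (-3,5) → rotate → (0.76704,5.78028) → ×s → (0.31675,2.38699) → (0.32,2.39)
v2: (-2,-2) → rotate → (-2.81037,-0.31907) → ×s → (-1.16056,-0.13176) → (-1.16,-0.13)
v3: (-1,-3) → rotate → (-2.65084,-1.72426) → ×s → (-1.09467,-0.71204) → (-1.09,-0.71)
v4: (5,-4) → rotate → (1.42051,-6.24357) → ×s → (0.58660,-2.57831) → (0.59,-2.58)
v5: (4.5,1.5) → rotate → (4.45486,-1.62917) → ×s → (1.83966,-0.67277) → (1.84,-0.67)
v6: (2,4) → rotate → (4.05602,1.88379) → ×s → (1.67495,0.77792) → (1.67,0.78)

Cross-section at z=10.25: (0.32,2.39) (-1.16,-0.13) (-1.09,-0.71) (0.59,-2.58) (1.84,-0.67) (1.67,0.78)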